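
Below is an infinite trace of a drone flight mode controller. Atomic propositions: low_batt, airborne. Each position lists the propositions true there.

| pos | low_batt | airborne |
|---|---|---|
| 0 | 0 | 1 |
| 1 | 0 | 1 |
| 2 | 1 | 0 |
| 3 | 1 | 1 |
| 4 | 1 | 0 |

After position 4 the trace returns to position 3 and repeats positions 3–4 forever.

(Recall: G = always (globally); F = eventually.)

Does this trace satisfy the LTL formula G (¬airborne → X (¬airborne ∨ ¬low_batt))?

Violated

¬airborne → X (¬airborne ∨ ¬low_batt) must hold at every position from 0 onward. It fails at position 2, so G (¬airborne → X (¬airborne ∨ ¬low_batt)) is false.
Positions where ¬airborne holds: 2, 4.
Check X (¬airborne ∨ ¬low_batt) at each: 2→fails, 4→fails.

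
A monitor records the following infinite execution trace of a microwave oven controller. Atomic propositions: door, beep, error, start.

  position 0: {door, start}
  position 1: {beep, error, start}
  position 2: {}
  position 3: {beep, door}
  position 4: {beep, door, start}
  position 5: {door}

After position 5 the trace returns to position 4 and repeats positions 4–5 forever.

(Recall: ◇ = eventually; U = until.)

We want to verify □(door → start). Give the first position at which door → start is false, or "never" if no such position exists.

3

Check door → start at each position in order: 0 ✓, 1 ✓, 2 ✓.
At position 3 the labels are {beep, door}, so door → start is false there. This is the first violation.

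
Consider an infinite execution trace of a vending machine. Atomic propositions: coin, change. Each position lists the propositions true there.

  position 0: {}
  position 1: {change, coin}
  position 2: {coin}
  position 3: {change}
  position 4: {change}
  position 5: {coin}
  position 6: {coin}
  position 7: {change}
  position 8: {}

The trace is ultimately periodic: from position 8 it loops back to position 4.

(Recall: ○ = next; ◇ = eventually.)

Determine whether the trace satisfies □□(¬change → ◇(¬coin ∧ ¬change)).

Satisfied

□(¬change → ◇(¬coin ∧ ¬change)) holds at every position 0..8, and those are all positions ever visited, so □□(¬change → ◇(¬coin ∧ ¬change)) holds.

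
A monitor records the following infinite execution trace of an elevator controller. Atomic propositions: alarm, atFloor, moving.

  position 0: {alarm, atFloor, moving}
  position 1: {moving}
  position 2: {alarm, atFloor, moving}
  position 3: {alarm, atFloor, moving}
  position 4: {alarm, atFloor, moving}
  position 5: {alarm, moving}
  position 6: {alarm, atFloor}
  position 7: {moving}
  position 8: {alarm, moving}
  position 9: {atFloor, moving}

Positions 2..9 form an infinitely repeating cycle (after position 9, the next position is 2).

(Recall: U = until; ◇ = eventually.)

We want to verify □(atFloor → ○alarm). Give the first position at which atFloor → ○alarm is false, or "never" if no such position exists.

At position 0 the labels are {alarm, atFloor, moving} and the next position 1 has {moving}, so atFloor → ○alarm is false there. This is the first violation.

0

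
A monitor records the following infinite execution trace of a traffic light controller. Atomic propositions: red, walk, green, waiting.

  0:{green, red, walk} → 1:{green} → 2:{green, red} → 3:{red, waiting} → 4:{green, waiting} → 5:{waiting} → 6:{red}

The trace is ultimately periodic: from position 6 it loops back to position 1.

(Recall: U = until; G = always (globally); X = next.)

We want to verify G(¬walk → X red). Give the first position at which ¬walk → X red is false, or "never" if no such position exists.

3

Check ¬walk → X red at each position in order: 0 ✓, 1 ✓, 2 ✓.
At position 3 the labels are {red, waiting} and the next position 4 has {green, waiting}, so ¬walk → X red is false there. This is the first violation.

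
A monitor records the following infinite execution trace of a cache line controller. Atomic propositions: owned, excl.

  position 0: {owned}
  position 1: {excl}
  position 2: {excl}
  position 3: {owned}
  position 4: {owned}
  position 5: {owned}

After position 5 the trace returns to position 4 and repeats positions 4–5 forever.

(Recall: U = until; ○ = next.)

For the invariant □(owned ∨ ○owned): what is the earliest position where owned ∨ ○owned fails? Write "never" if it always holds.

Check owned ∨ ○owned at each position in order: 0 ✓.
At position 1 the labels are {excl} and the next position 2 has {excl}, so owned ∨ ○owned is false there. This is the first violation.

1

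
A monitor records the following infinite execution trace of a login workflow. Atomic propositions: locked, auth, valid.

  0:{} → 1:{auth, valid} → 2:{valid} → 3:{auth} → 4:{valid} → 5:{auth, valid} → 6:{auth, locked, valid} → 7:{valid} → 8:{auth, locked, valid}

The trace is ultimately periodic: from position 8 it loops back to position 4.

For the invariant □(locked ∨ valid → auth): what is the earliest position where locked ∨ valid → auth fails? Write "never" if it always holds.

Check locked ∨ valid → auth at each position in order: 0 ✓, 1 ✓.
At position 2 the labels are {valid}, so locked ∨ valid → auth is false there. This is the first violation.

2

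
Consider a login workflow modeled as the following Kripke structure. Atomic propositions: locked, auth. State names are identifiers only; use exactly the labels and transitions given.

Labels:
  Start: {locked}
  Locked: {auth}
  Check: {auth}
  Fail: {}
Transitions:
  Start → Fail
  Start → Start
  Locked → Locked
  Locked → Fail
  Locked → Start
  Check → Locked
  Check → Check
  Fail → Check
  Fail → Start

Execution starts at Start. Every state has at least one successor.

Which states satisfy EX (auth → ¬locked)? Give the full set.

{Start, Locked, Check, Fail}

States satisfying auth → ¬locked: {Start, Locked, Check, Fail}.
States satisfying EX (auth → ¬locked): {Start, Locked, Check, Fail}.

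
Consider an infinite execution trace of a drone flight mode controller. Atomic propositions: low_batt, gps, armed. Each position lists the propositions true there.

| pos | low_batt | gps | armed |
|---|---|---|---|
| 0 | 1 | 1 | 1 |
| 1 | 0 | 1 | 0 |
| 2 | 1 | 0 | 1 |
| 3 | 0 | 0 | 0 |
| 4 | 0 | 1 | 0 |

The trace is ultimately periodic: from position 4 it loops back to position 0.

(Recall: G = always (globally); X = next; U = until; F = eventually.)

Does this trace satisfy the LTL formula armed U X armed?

Walking from position 0: X armed first holds at position 1, and armed holds at every earlier position along the way, so armed U X armed holds.

Yes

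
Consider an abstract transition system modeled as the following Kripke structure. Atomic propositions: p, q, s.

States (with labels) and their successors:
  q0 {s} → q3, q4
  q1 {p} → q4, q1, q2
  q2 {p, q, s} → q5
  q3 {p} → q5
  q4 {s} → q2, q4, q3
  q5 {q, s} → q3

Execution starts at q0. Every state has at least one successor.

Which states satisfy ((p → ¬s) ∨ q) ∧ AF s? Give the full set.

States satisfying ¬s: {q1, q3}.
States satisfying p → ¬s: {q0, q1, q3, q4, q5}.
States satisfying (p → ¬s) ∨ q: {q0, q1, q2, q3, q4, q5}.
States satisfying s: {q0, q2, q4, q5}.
States satisfying AF s: {q0, q2, q3, q4, q5}.
States satisfying ((p → ¬s) ∨ q) ∧ AF s: {q0, q2, q3, q4, q5}.

{q0, q2, q3, q4, q5}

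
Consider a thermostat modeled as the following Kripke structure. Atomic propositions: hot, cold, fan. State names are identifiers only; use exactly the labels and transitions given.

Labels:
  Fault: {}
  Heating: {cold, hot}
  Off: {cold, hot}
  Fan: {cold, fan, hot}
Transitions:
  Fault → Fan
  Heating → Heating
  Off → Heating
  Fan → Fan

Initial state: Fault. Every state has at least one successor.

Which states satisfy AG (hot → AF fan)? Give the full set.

{Fault, Fan}

States satisfying hot → AF fan: {Fault, Fan}.
States satisfying AG (hot → AF fan): {Fault, Fan}.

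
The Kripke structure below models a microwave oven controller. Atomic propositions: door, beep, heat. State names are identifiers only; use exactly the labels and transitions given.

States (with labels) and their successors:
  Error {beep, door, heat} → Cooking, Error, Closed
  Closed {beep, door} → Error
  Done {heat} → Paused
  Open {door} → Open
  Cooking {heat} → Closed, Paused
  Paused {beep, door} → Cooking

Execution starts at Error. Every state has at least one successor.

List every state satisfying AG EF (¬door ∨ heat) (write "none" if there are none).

States satisfying EF (¬door ∨ heat): {Error, Closed, Done, Cooking, Paused}.
States satisfying AG EF (¬door ∨ heat): {Error, Closed, Done, Cooking, Paused}.

{Error, Closed, Done, Cooking, Paused}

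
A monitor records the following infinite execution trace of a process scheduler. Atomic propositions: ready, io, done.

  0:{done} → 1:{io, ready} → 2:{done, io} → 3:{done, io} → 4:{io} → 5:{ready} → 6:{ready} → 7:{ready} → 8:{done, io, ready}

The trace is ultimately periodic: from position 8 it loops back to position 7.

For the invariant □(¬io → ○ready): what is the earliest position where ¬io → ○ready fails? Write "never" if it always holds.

¬io → ○ready holds at every position 0..8, and those are all the positions the trace ever visits, so the invariant □(¬io → ○ready) is never violated.

never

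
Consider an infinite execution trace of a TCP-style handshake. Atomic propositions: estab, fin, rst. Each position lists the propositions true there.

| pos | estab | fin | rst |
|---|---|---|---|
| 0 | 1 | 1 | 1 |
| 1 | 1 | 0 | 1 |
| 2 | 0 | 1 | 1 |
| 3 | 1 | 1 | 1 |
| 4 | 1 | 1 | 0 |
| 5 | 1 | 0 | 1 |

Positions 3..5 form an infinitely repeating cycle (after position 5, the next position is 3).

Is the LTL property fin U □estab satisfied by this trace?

Walking from position 0: at position 1, □estab has not yet held and fin fails, so fin U □estab is false.

Does not hold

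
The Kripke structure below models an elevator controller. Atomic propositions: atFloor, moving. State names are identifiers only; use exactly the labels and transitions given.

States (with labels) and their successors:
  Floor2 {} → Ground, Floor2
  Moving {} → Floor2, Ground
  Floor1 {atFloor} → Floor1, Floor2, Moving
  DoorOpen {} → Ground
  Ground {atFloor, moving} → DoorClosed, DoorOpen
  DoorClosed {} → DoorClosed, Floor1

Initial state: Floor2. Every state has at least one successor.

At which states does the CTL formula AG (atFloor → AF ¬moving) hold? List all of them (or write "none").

States satisfying atFloor → AF ¬moving: {Floor2, Moving, Floor1, DoorOpen, Ground, DoorClosed}.
States satisfying AG (atFloor → AF ¬moving): {Floor2, Moving, Floor1, DoorOpen, Ground, DoorClosed}.

{Floor2, Moving, Floor1, DoorOpen, Ground, DoorClosed}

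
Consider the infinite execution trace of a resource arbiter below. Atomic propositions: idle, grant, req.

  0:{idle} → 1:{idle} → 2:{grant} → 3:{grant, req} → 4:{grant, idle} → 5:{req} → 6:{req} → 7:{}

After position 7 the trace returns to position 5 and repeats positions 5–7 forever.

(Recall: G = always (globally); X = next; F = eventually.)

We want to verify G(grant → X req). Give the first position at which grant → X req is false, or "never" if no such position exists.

3

Check grant → X req at each position in order: 0 ✓, 1 ✓, 2 ✓.
At position 3 the labels are {grant, req} and the next position 4 has {grant, idle}, so grant → X req is false there. This is the first violation.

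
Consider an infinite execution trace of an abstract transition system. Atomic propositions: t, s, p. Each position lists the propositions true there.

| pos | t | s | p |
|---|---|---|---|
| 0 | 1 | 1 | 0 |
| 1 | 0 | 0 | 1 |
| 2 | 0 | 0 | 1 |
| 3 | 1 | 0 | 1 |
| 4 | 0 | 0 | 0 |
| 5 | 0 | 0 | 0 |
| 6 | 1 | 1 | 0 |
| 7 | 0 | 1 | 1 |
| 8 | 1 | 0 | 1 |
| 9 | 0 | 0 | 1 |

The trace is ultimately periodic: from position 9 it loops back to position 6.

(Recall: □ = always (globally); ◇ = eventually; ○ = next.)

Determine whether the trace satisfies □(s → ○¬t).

s → ○¬t must hold at every position from 0 onward. It fails at position 7, so □(s → ○¬t) is false.
Positions where s holds: 0, 6, 7.
Check ○¬t at each: 0→ok, 6→ok, 7→fails.

Does not hold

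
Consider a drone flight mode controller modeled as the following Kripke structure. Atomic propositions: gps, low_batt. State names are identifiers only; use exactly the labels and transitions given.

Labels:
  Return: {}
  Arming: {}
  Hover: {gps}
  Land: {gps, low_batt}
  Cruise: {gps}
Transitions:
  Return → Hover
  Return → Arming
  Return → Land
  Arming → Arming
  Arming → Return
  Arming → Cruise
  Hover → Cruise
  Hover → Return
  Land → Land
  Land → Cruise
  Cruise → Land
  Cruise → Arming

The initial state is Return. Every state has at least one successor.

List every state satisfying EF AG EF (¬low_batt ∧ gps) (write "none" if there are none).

{Return, Arming, Hover, Land, Cruise}

States satisfying AG EF (¬low_batt ∧ gps): {Return, Arming, Hover, Land, Cruise}.
States satisfying EF AG EF (¬low_batt ∧ gps): {Return, Arming, Hover, Land, Cruise}.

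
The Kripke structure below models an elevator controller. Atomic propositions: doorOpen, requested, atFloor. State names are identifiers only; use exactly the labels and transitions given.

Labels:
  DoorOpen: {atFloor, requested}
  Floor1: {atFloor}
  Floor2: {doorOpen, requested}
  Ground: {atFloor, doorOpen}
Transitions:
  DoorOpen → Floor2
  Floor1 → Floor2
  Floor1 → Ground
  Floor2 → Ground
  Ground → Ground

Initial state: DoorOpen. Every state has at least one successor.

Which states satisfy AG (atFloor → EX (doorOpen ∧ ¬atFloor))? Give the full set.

none

States satisfying atFloor → EX (doorOpen ∧ ¬atFloor): {DoorOpen, Floor1, Floor2}.
States satisfying AG (atFloor → EX (doorOpen ∧ ¬atFloor)): ∅.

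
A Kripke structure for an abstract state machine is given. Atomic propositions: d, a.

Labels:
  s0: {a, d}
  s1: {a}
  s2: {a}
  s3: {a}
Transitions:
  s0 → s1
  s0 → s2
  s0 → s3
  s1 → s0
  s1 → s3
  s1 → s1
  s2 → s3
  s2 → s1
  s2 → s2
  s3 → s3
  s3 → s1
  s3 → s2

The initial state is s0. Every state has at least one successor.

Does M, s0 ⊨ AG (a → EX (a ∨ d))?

States satisfying a → EX (a ∨ d): {s0, s1, s2, s3}.
States satisfying AG (a → EX (a ∨ d)): {s0, s1, s2, s3}.
Every state reachable from s0 satisfies a → EX (a ∨ d).
s0 ∈ Sat(AG (a → EX (a ∨ d))).

Yes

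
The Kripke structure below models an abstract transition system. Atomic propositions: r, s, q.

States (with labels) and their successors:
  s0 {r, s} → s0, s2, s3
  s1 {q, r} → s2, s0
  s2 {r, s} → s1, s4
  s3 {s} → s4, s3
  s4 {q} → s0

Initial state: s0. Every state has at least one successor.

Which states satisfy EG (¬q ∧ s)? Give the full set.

States satisfying ¬q ∧ s: {s0, s2, s3}.
States satisfying EG (¬q ∧ s): {s0, s3}.

{s0, s3}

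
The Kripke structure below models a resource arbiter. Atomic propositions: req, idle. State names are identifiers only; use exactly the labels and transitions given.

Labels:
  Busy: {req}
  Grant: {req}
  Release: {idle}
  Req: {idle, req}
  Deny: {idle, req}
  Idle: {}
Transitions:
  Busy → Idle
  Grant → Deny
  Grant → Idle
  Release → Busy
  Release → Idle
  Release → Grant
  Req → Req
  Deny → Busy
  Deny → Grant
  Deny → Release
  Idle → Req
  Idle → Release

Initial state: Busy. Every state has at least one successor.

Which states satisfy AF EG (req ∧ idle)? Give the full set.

{Req}

States satisfying EG (req ∧ idle): {Req}.
States satisfying AF EG (req ∧ idle): {Req}.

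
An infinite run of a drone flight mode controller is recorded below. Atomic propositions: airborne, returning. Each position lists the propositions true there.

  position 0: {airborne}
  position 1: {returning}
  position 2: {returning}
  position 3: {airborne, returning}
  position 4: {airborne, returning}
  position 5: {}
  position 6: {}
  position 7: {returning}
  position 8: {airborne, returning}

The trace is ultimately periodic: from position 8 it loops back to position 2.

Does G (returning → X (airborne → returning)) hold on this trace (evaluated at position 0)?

Satisfied

returning → X (airborne → returning) holds at every position 0..8, and those are all positions ever visited, so G (returning → X (airborne → returning)) holds.
Positions where returning holds: 1, 2, 3, 4, 7, 8.
Check X (airborne → returning) at each: 1→ok, 2→ok, 3→ok, 4→ok, 7→ok, 8→ok.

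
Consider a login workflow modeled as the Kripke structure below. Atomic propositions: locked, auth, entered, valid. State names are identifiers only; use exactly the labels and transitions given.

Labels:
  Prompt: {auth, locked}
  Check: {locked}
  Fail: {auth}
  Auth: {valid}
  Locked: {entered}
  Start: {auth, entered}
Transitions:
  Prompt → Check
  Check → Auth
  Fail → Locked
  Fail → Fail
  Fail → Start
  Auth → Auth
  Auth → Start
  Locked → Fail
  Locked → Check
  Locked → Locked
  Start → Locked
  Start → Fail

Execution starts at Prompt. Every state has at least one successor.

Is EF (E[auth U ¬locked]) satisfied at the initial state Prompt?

Yes

States satisfying E[auth U ¬locked]: {Fail, Auth, Locked, Start}.
States satisfying EF (E[auth U ¬locked]): {Prompt, Check, Fail, Auth, Locked, Start}.
Some path from Prompt reaches a state where E[auth U ¬locked] holds.
Prompt ∈ Sat(EF (E[auth U ¬locked])).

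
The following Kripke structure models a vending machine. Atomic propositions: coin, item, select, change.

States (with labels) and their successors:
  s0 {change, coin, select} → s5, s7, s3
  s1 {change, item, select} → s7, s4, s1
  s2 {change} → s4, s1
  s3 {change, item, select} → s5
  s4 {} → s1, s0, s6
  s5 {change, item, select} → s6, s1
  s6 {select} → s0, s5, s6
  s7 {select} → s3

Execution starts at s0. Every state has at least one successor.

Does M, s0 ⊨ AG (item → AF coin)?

Violated

States satisfying item → AF coin: {s0, s2, s4, s6, s7}.
States satisfying AG (item → AF coin): ∅.
s1 is reachable from s0 and violates item → AF coin, so AG fails at s0.
s0 ∉ Sat(AG (item → AF coin)).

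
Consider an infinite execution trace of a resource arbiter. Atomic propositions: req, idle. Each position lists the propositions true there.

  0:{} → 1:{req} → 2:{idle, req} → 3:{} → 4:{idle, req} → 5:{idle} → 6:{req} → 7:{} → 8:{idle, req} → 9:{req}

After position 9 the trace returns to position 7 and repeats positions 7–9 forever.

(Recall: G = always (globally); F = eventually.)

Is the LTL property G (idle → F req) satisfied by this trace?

Yes

idle → F req holds at every position 0..9, and those are all positions ever visited, so G (idle → F req) holds.
Positions where idle holds: 2, 4, 5, 8.
Check F req at each: 2→ok, 4→ok, 5→ok, 8→ok.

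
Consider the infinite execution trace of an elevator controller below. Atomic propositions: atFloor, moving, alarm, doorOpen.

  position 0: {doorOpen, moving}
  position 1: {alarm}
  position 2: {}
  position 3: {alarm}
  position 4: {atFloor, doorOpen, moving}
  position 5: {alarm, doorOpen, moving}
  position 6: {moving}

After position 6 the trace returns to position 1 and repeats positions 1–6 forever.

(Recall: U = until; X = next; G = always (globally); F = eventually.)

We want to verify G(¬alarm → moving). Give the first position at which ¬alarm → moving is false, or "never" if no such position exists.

Check ¬alarm → moving at each position in order: 0 ✓, 1 ✓.
At position 2 the labels are {}, so ¬alarm → moving is false there. This is the first violation.

2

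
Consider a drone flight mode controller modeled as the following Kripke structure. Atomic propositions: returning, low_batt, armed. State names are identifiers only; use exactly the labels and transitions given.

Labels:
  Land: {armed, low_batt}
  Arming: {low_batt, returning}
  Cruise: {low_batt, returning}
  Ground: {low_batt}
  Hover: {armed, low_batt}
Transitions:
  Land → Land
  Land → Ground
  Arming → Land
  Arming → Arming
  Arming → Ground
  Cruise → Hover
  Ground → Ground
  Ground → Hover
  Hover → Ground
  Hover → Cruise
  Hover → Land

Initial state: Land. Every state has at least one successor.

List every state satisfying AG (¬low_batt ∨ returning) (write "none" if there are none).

none

States satisfying ¬low_batt ∨ returning: {Arming, Cruise}.
States satisfying AG (¬low_batt ∨ returning): ∅.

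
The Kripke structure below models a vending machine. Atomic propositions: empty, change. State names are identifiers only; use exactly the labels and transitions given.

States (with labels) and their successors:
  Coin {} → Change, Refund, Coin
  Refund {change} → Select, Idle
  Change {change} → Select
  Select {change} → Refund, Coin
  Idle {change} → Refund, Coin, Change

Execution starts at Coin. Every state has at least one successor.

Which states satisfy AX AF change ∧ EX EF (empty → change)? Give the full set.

States satisfying AF change: {Refund, Change, Select, Idle}.
States satisfying AX AF change: {Refund, Change}.
States satisfying EF (empty → change): {Coin, Refund, Change, Select, Idle}.
States satisfying EX EF (empty → change): {Coin, Refund, Change, Select, Idle}.
States satisfying AX AF change ∧ EX EF (empty → change): {Refund, Change}.

{Refund, Change}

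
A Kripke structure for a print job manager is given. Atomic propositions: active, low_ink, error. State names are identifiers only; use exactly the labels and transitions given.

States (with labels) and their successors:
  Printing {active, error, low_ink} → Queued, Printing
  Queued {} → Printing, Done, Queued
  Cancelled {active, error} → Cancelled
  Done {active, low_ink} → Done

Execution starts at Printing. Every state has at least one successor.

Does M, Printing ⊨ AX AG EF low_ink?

Holds

States satisfying AG EF low_ink: {Printing, Queued, Done}.
States satisfying AX AG EF low_ink: {Printing, Queued, Done}.
Printing ∈ Sat(AX AG EF low_ink).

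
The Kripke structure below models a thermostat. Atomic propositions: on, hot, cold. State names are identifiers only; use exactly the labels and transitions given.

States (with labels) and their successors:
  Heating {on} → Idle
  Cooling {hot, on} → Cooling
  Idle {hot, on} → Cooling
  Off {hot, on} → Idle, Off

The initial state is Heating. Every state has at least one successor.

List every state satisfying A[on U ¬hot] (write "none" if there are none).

{Heating}

States satisfying on: {Heating, Cooling, Idle, Off}.
States satisfying ¬hot: {Heating}.
States satisfying A[on U ¬hot]: {Heating}.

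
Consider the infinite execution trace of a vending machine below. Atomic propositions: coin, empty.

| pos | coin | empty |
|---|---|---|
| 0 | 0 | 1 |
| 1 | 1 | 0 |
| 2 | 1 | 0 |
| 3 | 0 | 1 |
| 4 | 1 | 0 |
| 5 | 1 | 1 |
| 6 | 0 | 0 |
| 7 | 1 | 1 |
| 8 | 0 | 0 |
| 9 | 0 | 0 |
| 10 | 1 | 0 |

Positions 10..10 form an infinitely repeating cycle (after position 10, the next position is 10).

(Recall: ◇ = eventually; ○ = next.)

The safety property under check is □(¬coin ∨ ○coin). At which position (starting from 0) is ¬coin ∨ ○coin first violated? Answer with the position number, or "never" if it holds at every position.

Check ¬coin ∨ ○coin at each position in order: 0 ✓, 1 ✓.
At position 2 the labels are {coin} and the next position 3 has {empty}, so ¬coin ∨ ○coin is false there. This is the first violation.

2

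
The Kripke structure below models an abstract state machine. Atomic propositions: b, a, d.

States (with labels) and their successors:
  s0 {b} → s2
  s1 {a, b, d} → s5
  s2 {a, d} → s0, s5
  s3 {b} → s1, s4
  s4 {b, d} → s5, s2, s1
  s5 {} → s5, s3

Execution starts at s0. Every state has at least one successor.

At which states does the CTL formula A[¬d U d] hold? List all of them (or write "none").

{s0, s1, s2, s3, s4}

States satisfying ¬d: {s0, s3, s5}.
States satisfying d: {s1, s2, s4}.
States satisfying A[¬d U d]: {s0, s1, s2, s3, s4}.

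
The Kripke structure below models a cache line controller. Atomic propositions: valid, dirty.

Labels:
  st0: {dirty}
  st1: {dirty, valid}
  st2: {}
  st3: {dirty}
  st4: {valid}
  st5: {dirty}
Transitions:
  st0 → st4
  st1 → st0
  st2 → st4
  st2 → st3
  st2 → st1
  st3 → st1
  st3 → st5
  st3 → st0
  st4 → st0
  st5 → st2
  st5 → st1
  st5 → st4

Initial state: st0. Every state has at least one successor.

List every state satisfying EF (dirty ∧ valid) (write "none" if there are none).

{st1, st2, st3, st5}

States satisfying dirty ∧ valid: {st1}.
States satisfying EF (dirty ∧ valid): {st1, st2, st3, st5}.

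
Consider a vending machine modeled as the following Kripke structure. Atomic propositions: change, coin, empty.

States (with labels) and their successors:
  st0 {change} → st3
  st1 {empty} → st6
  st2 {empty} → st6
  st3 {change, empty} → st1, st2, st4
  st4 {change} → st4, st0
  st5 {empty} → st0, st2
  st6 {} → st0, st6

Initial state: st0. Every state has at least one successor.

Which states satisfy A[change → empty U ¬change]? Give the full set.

States satisfying change → empty: {st1, st2, st3, st5, st6}.
States satisfying ¬change: {st1, st2, st5, st6}.
States satisfying A[change → empty U ¬change]: {st1, st2, st5, st6}.

{st1, st2, st5, st6}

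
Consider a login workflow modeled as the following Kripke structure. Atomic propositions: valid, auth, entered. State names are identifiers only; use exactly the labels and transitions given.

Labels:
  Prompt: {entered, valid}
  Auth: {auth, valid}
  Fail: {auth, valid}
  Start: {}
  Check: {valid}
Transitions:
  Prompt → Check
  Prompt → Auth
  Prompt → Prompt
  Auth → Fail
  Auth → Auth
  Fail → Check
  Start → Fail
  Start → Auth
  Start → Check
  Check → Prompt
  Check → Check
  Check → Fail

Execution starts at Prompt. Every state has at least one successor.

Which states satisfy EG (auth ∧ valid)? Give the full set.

{Auth}

States satisfying auth ∧ valid: {Auth, Fail}.
States satisfying EG (auth ∧ valid): {Auth}.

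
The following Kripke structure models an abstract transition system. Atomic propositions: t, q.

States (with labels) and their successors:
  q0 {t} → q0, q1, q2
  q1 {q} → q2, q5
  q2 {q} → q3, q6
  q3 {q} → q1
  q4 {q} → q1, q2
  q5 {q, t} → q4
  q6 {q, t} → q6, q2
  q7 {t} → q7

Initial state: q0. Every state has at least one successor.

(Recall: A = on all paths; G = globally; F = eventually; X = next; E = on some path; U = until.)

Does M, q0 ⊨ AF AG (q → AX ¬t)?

States satisfying AG (q → AX ¬t): {q7}.
States satisfying AF AG (q → AX ¬t): {q7}.
There is a path from q0 along which AG (q → AX ¬t) never holds.
q0 ∉ Sat(AF AG (q → AX ¬t)).

Violated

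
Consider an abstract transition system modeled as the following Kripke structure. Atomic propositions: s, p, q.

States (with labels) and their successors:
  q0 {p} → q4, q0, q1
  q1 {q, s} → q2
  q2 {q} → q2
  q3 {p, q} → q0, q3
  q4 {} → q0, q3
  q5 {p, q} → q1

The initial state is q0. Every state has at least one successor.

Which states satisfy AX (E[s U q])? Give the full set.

States satisfying E[s U q]: {q1, q2, q3, q5}.
States satisfying AX (E[s U q]): {q1, q2, q5}.

{q1, q2, q5}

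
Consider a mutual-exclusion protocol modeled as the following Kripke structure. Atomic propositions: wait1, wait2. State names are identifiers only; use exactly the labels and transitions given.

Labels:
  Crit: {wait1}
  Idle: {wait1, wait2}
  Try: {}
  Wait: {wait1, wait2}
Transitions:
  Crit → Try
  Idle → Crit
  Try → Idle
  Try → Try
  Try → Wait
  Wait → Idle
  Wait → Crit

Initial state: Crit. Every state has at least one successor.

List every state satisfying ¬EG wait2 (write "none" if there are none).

{Crit, Idle, Try, Wait}

States satisfying wait2: {Idle, Wait}.
States satisfying EG wait2: ∅.
States satisfying ¬EG wait2: {Crit, Idle, Try, Wait}.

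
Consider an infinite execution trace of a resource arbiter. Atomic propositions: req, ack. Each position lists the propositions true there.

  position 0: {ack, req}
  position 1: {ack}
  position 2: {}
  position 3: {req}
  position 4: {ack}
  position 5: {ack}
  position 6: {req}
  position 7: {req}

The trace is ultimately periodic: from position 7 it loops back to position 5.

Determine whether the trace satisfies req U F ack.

Walking from position 0: F ack first holds at position 0, and req holds at every earlier position along the way, so req U F ack holds.

Holds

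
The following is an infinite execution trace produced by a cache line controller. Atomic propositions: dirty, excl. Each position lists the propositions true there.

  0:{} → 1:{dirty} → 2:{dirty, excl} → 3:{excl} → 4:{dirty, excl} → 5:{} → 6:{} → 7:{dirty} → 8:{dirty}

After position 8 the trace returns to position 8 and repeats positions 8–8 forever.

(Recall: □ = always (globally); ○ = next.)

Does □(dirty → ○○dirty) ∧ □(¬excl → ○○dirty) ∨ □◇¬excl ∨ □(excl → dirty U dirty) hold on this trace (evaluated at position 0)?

At position 0: □(dirty → ○○dirty) ∧ □(¬excl → ○○dirty) is false; □◇¬excl ∨ □(excl → dirty U dirty) is true; so □(dirty → ○○dirty) ∧ □(¬excl → ○○dirty) ∨ □◇¬excl ∨ □(excl → dirty U dirty) is true.

Satisfied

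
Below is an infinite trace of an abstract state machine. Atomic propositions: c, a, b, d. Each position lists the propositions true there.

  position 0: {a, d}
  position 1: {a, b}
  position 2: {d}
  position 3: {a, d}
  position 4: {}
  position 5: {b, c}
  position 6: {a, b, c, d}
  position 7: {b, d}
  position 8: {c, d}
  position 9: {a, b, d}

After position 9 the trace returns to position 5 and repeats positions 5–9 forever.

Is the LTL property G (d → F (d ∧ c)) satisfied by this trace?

d → F (d ∧ c) holds at every position 0..9, and those are all positions ever visited, so G (d → F (d ∧ c)) holds.
Positions where d holds: 0, 2, 3, 6, 7, 8, 9.
Check F (d ∧ c) at each: 0→ok, 2→ok, 3→ok, 6→ok, 7→ok, 8→ok, 9→ok.

Satisfied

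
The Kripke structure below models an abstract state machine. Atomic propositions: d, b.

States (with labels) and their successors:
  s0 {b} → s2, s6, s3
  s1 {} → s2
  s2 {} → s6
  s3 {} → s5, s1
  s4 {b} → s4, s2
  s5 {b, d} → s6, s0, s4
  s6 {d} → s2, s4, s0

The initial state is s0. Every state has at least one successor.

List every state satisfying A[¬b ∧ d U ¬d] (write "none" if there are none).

States satisfying ¬b ∧ d: {s6}.
States satisfying ¬d: {s0, s1, s2, s3, s4}.
States satisfying A[¬b ∧ d U ¬d]: {s0, s1, s2, s3, s4, s6}.

{s0, s1, s2, s3, s4, s6}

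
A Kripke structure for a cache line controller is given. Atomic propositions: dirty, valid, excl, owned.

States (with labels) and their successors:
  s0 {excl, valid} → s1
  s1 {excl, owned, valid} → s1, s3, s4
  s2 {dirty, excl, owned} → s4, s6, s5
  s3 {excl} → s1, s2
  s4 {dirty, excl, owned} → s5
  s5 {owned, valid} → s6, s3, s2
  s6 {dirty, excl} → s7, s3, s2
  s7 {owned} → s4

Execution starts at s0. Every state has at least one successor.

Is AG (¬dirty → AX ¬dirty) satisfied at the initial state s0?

No

States satisfying ¬dirty → AX ¬dirty: {s0, s2, s4, s6}.
States satisfying AG (¬dirty → AX ¬dirty): ∅.
s1 is reachable from s0 and violates ¬dirty → AX ¬dirty, so AG fails at s0.
s0 ∉ Sat(AG (¬dirty → AX ¬dirty)).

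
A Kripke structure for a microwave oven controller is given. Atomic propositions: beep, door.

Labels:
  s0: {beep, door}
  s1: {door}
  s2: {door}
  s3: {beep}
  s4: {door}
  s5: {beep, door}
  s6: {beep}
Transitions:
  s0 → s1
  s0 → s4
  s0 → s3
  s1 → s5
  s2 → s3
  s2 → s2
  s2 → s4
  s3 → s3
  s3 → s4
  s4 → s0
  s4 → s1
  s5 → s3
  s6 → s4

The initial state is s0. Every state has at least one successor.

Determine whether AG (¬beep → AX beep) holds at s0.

Does not hold

States satisfying ¬beep → AX beep: {s0, s1, s3, s5, s6}.
States satisfying AG (¬beep → AX beep): ∅.
s4 is reachable from s0 and violates ¬beep → AX beep, so AG fails at s0.
s0 ∉ Sat(AG (¬beep → AX beep)).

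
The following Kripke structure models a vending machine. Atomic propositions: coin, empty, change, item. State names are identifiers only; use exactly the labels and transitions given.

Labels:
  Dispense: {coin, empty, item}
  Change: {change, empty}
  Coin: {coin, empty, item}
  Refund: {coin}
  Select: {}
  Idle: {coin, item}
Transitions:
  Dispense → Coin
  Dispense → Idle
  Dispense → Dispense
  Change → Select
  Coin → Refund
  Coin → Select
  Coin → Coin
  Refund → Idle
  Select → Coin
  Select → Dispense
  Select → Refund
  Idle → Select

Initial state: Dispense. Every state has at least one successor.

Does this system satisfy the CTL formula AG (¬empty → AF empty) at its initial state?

Does not hold

States satisfying ¬empty → AF empty: {Dispense, Change, Coin}.
States satisfying AG (¬empty → AF empty): ∅.
Idle is reachable from Dispense and violates ¬empty → AF empty, so AG fails at Dispense.
Dispense ∉ Sat(AG (¬empty → AF empty)).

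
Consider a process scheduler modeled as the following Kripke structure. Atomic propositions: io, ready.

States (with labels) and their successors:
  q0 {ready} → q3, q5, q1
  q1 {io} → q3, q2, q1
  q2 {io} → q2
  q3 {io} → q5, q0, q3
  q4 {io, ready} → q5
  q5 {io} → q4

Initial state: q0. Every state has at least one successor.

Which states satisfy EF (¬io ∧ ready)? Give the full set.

{q0, q1, q3}

States satisfying ¬io ∧ ready: {q0}.
States satisfying EF (¬io ∧ ready): {q0, q1, q3}.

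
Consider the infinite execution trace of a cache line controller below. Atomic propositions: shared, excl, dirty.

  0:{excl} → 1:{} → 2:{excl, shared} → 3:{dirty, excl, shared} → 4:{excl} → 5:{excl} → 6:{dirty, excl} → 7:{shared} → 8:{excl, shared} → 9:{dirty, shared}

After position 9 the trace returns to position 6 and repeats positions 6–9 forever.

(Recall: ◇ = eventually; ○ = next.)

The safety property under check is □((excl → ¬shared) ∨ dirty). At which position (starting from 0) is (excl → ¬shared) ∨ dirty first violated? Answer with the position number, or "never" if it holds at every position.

Check (excl → ¬shared) ∨ dirty at each position in order: 0 ✓, 1 ✓.
At position 2 the labels are {excl, shared}, so (excl → ¬shared) ∨ dirty is false there. This is the first violation.

2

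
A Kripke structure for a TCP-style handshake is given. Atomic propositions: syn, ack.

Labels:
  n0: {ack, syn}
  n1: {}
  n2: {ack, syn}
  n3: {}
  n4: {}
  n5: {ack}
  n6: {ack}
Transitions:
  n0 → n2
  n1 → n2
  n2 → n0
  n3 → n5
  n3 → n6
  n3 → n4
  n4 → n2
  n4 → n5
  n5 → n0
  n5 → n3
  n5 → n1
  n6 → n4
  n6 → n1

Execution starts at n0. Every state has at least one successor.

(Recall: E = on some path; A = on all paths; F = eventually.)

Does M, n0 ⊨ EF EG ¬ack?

States satisfying EG ¬ack: ∅.
States satisfying EF EG ¬ack: ∅.
No suitable path/successor from n0 witnesses the formula.
n0 ∉ Sat(EF EG ¬ack).

No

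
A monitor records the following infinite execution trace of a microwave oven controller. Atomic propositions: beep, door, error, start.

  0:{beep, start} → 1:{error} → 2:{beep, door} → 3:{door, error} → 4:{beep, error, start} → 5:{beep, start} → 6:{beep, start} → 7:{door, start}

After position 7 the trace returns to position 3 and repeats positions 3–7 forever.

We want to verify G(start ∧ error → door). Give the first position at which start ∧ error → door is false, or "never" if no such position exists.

Check start ∧ error → door at each position in order: 0 ✓, 1 ✓, 2 ✓, 3 ✓.
At position 4 the labels are {beep, error, start}, so start ∧ error → door is false there. This is the first violation.

4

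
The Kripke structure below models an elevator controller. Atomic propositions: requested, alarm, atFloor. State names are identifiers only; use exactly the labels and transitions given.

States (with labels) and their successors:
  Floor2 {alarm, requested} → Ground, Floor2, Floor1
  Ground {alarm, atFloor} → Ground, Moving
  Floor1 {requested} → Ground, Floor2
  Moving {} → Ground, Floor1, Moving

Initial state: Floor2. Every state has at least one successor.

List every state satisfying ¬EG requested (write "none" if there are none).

States satisfying requested: {Floor2, Floor1}.
States satisfying EG requested: {Floor2, Floor1}.
States satisfying ¬EG requested: {Ground, Moving}.

{Ground, Moving}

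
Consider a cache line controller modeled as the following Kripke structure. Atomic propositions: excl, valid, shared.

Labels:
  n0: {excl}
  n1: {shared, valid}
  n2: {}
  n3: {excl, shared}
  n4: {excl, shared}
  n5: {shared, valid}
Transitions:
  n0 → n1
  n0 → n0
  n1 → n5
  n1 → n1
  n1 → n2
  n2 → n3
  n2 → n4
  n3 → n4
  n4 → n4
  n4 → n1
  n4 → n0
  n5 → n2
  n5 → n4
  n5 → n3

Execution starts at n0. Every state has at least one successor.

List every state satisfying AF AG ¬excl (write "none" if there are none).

States satisfying AG ¬excl: ∅.
States satisfying AF AG ¬excl: ∅.

none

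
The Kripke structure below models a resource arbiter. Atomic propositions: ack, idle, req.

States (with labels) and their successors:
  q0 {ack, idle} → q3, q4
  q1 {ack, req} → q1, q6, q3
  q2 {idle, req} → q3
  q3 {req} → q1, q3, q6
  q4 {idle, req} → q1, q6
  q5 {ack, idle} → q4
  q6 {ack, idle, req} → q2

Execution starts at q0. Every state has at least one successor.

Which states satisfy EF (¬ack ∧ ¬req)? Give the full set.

none

States satisfying ¬ack ∧ ¬req: ∅.
States satisfying EF (¬ack ∧ ¬req): ∅.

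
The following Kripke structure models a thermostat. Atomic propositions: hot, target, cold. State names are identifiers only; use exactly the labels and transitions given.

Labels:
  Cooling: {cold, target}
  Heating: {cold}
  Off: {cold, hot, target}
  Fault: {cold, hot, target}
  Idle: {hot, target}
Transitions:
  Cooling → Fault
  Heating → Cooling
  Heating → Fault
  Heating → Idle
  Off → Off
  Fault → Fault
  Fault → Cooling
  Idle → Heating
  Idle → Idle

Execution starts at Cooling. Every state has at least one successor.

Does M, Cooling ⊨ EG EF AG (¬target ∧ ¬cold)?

States satisfying EF AG (¬target ∧ ¬cold): ∅.
States satisfying EG EF AG (¬target ∧ ¬cold): ∅.
No suitable path/successor from Cooling witnesses the formula.
Cooling ∉ Sat(EG EF AG (¬target ∧ ¬cold)).

Violated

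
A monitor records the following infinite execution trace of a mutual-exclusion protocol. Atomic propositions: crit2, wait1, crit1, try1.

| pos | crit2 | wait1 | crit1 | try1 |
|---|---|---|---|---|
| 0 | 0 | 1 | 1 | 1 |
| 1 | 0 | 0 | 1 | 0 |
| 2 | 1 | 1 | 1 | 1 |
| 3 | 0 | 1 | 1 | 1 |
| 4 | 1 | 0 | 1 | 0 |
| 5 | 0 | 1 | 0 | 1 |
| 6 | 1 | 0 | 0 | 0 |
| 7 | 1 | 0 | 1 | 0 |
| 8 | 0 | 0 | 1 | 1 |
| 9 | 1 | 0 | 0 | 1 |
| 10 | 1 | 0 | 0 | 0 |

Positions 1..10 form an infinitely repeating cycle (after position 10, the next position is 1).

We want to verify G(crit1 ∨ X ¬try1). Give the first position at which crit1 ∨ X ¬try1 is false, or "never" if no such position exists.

crit1 ∨ X ¬try1 holds at every position 0..10, and those are all the positions the trace ever visits, so the invariant G(crit1 ∨ X ¬try1) is never violated.

never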